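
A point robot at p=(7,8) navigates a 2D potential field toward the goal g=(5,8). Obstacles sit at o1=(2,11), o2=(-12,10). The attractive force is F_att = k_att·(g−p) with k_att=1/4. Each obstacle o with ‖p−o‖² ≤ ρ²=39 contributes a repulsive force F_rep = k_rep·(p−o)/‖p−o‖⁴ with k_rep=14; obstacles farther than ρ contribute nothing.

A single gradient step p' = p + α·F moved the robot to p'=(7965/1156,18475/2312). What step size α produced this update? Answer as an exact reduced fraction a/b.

α = 1/4

F_att = 1/4·(g−p) = 1/4·(-2,0) = (-0.5000,0.0000)
o1: d²=34 ≤ ρ²=39; F_rep = 14·(5,-3)/34² = (0.0606,-0.0363)
o2: d²=365 > ρ²=39 → inactive
F = F_att + ΣF_rep = (-0.4394,-0.0363)
Δp = p'−p = (-0.1099,-0.0091); α = Δx/Fx = (-127/1156) / (-127/289) = 1/4
check: Δy/Fy = (-21/2312) / (-21/578) = 1/4 ✓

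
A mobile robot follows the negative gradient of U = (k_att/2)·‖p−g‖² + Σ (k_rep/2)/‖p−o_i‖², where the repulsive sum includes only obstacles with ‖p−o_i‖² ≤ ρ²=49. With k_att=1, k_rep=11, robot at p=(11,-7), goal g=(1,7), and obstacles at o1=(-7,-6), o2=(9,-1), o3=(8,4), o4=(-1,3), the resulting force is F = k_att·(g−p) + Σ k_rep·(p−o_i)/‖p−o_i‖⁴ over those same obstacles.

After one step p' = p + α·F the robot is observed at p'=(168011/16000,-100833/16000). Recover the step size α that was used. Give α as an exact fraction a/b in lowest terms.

α = 1/20

F_att = 1·(g−p) = 1·(-10,14) = (-10.0000,14.0000)
o1: d²=325 > ρ²=49 → inactive
o2: d²=40 ≤ ρ²=49; F_rep = 11·(2,-6)/40² = (0.0138,-0.0413)
o3: d²=130 > ρ²=49 → inactive
o4: d²=244 > ρ²=49 → inactive
F = F_att + ΣF_rep = (-9.9863,13.9588)
Δp = p'−p = (-0.4993,0.6979); α = Δx/Fx = (-7989/16000) / (-7989/800) = 1/20
check: Δy/Fy = (11167/16000) / (11167/800) = 1/20 ✓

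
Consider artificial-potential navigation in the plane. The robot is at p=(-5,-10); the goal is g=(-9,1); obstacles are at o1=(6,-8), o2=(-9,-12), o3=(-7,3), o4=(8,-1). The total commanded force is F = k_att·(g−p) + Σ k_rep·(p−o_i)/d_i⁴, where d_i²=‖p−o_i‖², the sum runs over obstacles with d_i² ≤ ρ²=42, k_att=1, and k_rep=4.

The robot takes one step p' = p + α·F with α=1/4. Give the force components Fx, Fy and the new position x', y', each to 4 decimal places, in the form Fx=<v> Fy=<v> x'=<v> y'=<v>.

F_att = 1·(g−p) = 1·(-4,11) = (-4.0000,11.0000)
o1: d²=125 > ρ²=42 → inactive
o2: d²=20 ≤ ρ²=42; F_rep = 4·(4,2)/20² = (0.0400,0.0200)
o3: d²=173 > ρ²=42 → inactive
o4: d²=250 > ρ²=42 → inactive
F = F_att + ΣF_rep = (-3.9600,11.0200)
p' = p + 1/4·F = (-5.9900,-7.2450)

Fx=-3.9600 Fy=11.0200 x'=-5.9900 y'=-7.2450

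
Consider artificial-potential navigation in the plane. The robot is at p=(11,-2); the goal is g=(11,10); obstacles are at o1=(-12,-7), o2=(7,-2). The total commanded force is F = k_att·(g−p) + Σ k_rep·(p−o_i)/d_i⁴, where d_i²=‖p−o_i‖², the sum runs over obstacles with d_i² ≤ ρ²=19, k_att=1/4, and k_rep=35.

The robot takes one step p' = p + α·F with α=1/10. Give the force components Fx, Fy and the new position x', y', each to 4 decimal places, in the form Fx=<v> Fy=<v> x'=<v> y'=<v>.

F_att = 1/4·(g−p) = 1/4·(0,12) = (0.0000,3.0000)
o1: d²=554 > ρ²=19 → inactive
o2: d²=16 ≤ ρ²=19; F_rep = 35·(4,0)/16² = (0.5469,0.0000)
F = F_att + ΣF_rep = (0.5469,3.0000)
p' = p + 1/10·F = (11.0547,-1.7000)

Fx=0.5469 Fy=3.0000 x'=11.0547 y'=-1.7000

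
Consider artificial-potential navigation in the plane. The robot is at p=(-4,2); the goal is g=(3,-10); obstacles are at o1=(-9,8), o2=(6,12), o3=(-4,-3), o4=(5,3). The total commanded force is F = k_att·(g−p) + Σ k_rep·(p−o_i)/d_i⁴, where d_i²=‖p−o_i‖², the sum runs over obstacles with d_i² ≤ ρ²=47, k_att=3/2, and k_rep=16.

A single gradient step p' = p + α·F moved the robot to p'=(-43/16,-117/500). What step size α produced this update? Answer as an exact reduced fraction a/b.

F_att = 3/2·(g−p) = 3/2·(7,-12) = (10.5000,-18.0000)
o1: d²=61 > ρ²=47 → inactive
o2: d²=200 > ρ²=47 → inactive
o3: d²=25 ≤ ρ²=47; F_rep = 16·(0,5)/25² = (0.0000,0.1280)
o4: d²=82 > ρ²=47 → inactive
F = F_att + ΣF_rep = (10.5000,-17.8720)
Δp = p'−p = (1.3125,-2.2340); α = Δx/Fx = (21/16) / (21/2) = 1/8
check: Δy/Fy = (-1117/500) / (-2234/125) = 1/8 ✓

α = 1/8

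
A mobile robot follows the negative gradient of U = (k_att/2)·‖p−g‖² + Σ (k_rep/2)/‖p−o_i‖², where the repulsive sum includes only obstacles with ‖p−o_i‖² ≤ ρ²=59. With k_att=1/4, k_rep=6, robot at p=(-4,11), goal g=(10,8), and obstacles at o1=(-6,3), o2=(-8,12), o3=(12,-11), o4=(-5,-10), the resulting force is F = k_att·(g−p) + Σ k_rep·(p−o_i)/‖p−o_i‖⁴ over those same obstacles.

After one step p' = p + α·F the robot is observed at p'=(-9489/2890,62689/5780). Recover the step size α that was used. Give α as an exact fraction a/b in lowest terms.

α = 1/5

F_att = 1/4·(g−p) = 1/4·(14,-3) = (3.5000,-0.7500)
o1: d²=68 > ρ²=59 → inactive
o2: d²=17 ≤ ρ²=59; F_rep = 6·(4,-1)/17² = (0.0830,-0.0208)
o3: d²=740 > ρ²=59 → inactive
o4: d²=442 > ρ²=59 → inactive
F = F_att + ΣF_rep = (3.5830,-0.7708)
Δp = p'−p = (0.7166,-0.1542); α = Δx/Fx = (2071/2890) / (2071/578) = 1/5
check: Δy/Fy = (-891/5780) / (-891/1156) = 1/5 ✓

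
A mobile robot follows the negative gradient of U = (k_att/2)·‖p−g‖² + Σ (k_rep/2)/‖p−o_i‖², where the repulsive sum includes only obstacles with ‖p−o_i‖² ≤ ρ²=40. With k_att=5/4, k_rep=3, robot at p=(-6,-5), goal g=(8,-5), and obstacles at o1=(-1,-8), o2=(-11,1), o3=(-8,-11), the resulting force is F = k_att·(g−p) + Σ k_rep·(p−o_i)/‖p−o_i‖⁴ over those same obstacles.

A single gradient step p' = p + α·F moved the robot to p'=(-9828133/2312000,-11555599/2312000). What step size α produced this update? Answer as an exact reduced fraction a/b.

α = 1/10

F_att = 5/4·(g−p) = 5/4·(14,0) = (17.5000,0.0000)
o1: d²=34 ≤ ρ²=40; F_rep = 3·(-5,3)/34² = (-0.0130,0.0078)
o2: d²=61 > ρ²=40 → inactive
o3: d²=40 ≤ ρ²=40; F_rep = 3·(2,6)/40² = (0.0037,0.0112)
F = F_att + ΣF_rep = (17.4908,0.0190)
Δp = p'−p = (1.7491,0.0019); α = Δx/Fx = (4043867/2312000) / (4043867/231200) = 1/10
check: Δy/Fy = (4401/2312000) / (4401/231200) = 1/10 ✓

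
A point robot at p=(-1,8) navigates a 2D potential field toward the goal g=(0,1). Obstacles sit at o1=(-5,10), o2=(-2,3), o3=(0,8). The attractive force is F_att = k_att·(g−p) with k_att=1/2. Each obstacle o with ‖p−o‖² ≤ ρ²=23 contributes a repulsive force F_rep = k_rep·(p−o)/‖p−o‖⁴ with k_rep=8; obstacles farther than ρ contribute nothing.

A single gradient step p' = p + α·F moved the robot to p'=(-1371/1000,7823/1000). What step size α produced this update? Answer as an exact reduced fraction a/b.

α = 1/20

F_att = 1/2·(g−p) = 1/2·(1,-7) = (0.5000,-3.5000)
o1: d²=20 ≤ ρ²=23; F_rep = 8·(4,-2)/20² = (0.0800,-0.0400)
o2: d²=26 > ρ²=23 → inactive
o3: d²=1 ≤ ρ²=23; F_rep = 8·(-1,0)/1² = (-8.0000,0.0000)
F = F_att + ΣF_rep = (-7.4200,-3.5400)
Δp = p'−p = (-0.3710,-0.1770); α = Δx/Fx = (-371/1000) / (-371/50) = 1/20
check: Δy/Fy = (-177/1000) / (-177/50) = 1/20 ✓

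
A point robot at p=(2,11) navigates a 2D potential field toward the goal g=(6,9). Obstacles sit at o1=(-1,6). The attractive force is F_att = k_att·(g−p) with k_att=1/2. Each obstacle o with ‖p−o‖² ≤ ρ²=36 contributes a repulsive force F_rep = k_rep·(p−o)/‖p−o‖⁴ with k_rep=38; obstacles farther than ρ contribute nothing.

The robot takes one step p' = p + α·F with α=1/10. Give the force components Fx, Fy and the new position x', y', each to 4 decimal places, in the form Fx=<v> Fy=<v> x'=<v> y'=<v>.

F_att = 1/2·(g−p) = 1/2·(4,-2) = (2.0000,-1.0000)
o1: d²=34 ≤ ρ²=36; F_rep = 38·(3,5)/34² = (0.0986,0.1644)
F = F_att + ΣF_rep = (2.0986,-0.8356)
p' = p + 1/10·F = (2.2099,10.9164)

Fx=2.0986 Fy=-0.8356 x'=2.2099 y'=10.9164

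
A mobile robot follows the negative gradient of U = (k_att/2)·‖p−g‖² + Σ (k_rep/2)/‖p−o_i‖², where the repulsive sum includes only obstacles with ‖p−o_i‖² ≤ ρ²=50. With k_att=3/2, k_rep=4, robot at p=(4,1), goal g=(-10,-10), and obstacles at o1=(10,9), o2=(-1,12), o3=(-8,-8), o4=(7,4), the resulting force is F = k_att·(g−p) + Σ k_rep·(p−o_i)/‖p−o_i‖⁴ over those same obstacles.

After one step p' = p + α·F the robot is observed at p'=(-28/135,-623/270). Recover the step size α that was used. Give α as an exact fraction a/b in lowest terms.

α = 1/5

F_att = 3/2·(g−p) = 3/2·(-14,-11) = (-21.0000,-16.5000)
o1: d²=100 > ρ²=50 → inactive
o2: d²=146 > ρ²=50 → inactive
o3: d²=225 > ρ²=50 → inactive
o4: d²=18 ≤ ρ²=50; F_rep = 4·(-3,-3)/18² = (-0.0370,-0.0370)
F = F_att + ΣF_rep = (-21.0370,-16.5370)
Δp = p'−p = (-4.2074,-3.3074); α = Δx/Fx = (-568/135) / (-568/27) = 1/5
check: Δy/Fy = (-893/270) / (-893/54) = 1/5 ✓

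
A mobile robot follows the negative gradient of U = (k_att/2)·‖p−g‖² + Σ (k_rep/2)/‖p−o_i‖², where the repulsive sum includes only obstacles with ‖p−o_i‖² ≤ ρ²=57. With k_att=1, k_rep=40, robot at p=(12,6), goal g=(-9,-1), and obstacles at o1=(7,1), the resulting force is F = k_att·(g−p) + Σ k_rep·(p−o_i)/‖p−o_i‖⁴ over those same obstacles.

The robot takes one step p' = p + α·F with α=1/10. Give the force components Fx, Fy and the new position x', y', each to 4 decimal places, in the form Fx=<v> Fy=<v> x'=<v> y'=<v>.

F_att = 1·(g−p) = 1·(-21,-7) = (-21.0000,-7.0000)
o1: d²=50 ≤ ρ²=57; F_rep = 40·(5,5)/50² = (0.0800,0.0800)
F = F_att + ΣF_rep = (-20.9200,-6.9200)
p' = p + 1/10·F = (9.9080,5.3080)

Fx=-20.9200 Fy=-6.9200 x'=9.9080 y'=5.3080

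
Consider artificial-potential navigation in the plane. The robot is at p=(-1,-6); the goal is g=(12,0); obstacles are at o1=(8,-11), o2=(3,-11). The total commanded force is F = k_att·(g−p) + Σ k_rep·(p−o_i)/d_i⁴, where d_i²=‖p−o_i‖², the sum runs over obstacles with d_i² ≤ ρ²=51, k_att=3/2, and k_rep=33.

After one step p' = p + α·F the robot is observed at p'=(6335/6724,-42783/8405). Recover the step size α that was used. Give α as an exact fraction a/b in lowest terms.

F_att = 3/2·(g−p) = 3/2·(13,6) = (19.5000,9.0000)
o1: d²=106 > ρ²=51 → inactive
o2: d²=41 ≤ ρ²=51; F_rep = 33·(-4,5)/41² = (-0.0785,0.0982)
F = F_att + ΣF_rep = (19.4215,9.0982)
Δp = p'−p = (1.9421,0.9098); α = Δx/Fx = (13059/6724) / (65295/3362) = 1/10
check: Δy/Fy = (7647/8405) / (15294/1681) = 1/10 ✓

α = 1/10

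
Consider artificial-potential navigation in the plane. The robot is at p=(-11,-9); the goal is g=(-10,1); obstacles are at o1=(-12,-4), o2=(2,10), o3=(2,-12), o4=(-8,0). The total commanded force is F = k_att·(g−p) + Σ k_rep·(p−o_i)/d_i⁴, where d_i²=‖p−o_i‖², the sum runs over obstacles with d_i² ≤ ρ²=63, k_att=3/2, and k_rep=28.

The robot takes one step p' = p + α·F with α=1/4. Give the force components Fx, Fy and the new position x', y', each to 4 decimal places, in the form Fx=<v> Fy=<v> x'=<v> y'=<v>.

Fx=1.5414 Fy=14.7929 x'=-10.6146 y'=-5.3018

F_att = 3/2·(g−p) = 3/2·(1,10) = (1.5000,15.0000)
o1: d²=26 ≤ ρ²=63; F_rep = 28·(1,-5)/26² = (0.0414,-0.2071)
o2: d²=530 > ρ²=63 → inactive
o3: d²=178 > ρ²=63 → inactive
o4: d²=90 > ρ²=63 → inactive
F = F_att + ΣF_rep = (1.5414,14.7929)
p' = p + 1/4·F = (-10.6146,-5.3018)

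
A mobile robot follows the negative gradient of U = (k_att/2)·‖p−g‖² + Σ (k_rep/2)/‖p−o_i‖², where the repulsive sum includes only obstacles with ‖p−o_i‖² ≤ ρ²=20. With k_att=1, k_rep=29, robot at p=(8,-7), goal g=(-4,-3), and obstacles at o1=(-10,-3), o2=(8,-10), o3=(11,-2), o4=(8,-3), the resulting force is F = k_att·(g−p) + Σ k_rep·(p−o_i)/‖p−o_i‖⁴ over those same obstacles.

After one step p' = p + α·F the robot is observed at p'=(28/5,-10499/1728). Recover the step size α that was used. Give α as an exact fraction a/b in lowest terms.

F_att = 1·(g−p) = 1·(-12,4) = (-12.0000,4.0000)
o1: d²=340 > ρ²=20 → inactive
o2: d²=9 ≤ ρ²=20; F_rep = 29·(0,3)/9² = (0.0000,1.0741)
o3: d²=34 > ρ²=20 → inactive
o4: d²=16 ≤ ρ²=20; F_rep = 29·(0,-4)/16² = (0.0000,-0.4531)
F = F_att + ΣF_rep = (-12.0000,4.6209)
Δp = p'−p = (-2.4000,0.9242); α = Δx/Fx = (-12/5) / (-12) = 1/5
check: Δy/Fy = (1597/1728) / (7985/1728) = 1/5 ✓

α = 1/5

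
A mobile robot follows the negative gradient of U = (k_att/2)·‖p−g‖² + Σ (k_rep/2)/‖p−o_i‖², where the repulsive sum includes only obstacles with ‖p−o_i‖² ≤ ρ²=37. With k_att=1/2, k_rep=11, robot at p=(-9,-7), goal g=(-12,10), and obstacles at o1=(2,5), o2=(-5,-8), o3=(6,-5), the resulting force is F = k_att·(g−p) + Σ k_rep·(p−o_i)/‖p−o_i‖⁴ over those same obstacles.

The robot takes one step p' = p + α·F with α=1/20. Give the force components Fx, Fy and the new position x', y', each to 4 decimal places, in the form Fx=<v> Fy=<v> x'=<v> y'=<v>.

Fx=-1.6522 Fy=8.5381 x'=-9.0826 y'=-6.5731

F_att = 1/2·(g−p) = 1/2·(-3,17) = (-1.5000,8.5000)
o1: d²=265 > ρ²=37 → inactive
o2: d²=17 ≤ ρ²=37; F_rep = 11·(-4,1)/17² = (-0.1522,0.0381)
o3: d²=229 > ρ²=37 → inactive
F = F_att + ΣF_rep = (-1.6522,8.5381)
p' = p + 1/20·F = (-9.0826,-6.5731)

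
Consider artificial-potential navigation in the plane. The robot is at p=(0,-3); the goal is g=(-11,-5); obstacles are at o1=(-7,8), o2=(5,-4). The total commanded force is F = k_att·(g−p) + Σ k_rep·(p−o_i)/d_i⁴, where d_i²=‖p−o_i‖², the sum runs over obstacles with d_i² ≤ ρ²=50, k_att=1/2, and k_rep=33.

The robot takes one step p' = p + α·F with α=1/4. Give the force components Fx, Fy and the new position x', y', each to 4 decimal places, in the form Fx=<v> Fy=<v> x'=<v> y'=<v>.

F_att = 1/2·(g−p) = 1/2·(-11,-2) = (-5.5000,-1.0000)
o1: d²=170 > ρ²=50 → inactive
o2: d²=26 ≤ ρ²=50; F_rep = 33·(-5,1)/26² = (-0.2441,0.0488)
F = F_att + ΣF_rep = (-5.7441,-0.9512)
p' = p + 1/4·F = (-1.4360,-3.2378)

Fx=-5.7441 Fy=-0.9512 x'=-1.4360 y'=-3.2378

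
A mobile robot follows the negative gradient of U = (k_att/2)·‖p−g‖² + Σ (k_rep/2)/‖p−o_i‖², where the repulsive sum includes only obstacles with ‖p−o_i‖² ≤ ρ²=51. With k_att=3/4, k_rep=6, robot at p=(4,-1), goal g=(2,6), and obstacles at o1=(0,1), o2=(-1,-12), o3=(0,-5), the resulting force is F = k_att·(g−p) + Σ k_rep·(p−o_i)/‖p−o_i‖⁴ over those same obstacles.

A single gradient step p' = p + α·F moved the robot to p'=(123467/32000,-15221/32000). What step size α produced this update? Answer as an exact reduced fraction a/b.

F_att = 3/4·(g−p) = 3/4·(-2,7) = (-1.5000,5.2500)
o1: d²=20 ≤ ρ²=51; F_rep = 6·(4,-2)/20² = (0.0600,-0.0300)
o2: d²=146 > ρ²=51 → inactive
o3: d²=32 ≤ ρ²=51; F_rep = 6·(4,4)/32² = (0.0234,0.0234)
F = F_att + ΣF_rep = (-1.4166,5.2434)
Δp = p'−p = (-0.1417,0.5243); α = Δx/Fx = (-4533/32000) / (-4533/3200) = 1/10
check: Δy/Fy = (16779/32000) / (16779/3200) = 1/10 ✓

α = 1/10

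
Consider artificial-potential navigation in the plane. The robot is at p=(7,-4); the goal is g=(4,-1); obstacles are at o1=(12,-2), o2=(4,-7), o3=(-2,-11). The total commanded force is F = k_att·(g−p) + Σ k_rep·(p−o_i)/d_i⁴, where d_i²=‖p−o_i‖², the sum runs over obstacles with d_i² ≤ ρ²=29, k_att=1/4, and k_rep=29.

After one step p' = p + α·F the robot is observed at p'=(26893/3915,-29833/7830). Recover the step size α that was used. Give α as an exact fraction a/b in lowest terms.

α = 1/5

F_att = 1/4·(g−p) = 1/4·(-3,3) = (-0.7500,0.7500)
o1: d²=29 ≤ ρ²=29; F_rep = 29·(-5,-2)/29² = (-0.1724,-0.0690)
o2: d²=18 ≤ ρ²=29; F_rep = 29·(3,3)/18² = (0.2685,0.2685)
o3: d²=130 > ρ²=29 → inactive
F = F_att + ΣF_rep = (-0.6539,0.9496)
Δp = p'−p = (-0.1308,0.1899); α = Δx/Fx = (-512/3915) / (-512/783) = 1/5
check: Δy/Fy = (1487/7830) / (1487/1566) = 1/5 ✓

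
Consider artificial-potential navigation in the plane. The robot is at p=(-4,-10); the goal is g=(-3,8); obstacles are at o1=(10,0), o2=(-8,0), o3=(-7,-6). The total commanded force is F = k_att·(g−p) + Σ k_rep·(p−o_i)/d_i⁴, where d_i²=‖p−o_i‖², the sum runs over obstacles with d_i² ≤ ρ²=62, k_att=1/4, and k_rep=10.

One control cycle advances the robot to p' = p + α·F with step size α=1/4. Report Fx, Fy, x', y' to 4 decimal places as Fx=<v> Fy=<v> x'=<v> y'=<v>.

Fx=0.2980 Fy=4.4360 x'=-3.9255 y'=-8.8910

F_att = 1/4·(g−p) = 1/4·(1,18) = (0.2500,4.5000)
o1: d²=296 > ρ²=62 → inactive
o2: d²=116 > ρ²=62 → inactive
o3: d²=25 ≤ ρ²=62; F_rep = 10·(3,-4)/25² = (0.0480,-0.0640)
F = F_att + ΣF_rep = (0.2980,4.4360)
p' = p + 1/4·F = (-3.9255,-8.8910)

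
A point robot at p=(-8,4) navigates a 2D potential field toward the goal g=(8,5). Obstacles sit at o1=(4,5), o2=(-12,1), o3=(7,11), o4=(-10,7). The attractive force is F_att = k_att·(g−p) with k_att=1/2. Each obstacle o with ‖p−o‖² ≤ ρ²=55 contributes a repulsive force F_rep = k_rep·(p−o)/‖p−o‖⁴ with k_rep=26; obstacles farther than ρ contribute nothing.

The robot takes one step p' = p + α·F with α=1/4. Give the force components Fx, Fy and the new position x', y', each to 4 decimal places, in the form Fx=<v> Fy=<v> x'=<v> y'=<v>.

Fx=8.4741 Fy=0.1633 x'=-5.8815 y'=4.0408

F_att = 1/2·(g−p) = 1/2·(16,1) = (8.0000,0.5000)
o1: d²=145 > ρ²=55 → inactive
o2: d²=25 ≤ ρ²=55; F_rep = 26·(4,3)/25² = (0.1664,0.1248)
o3: d²=274 > ρ²=55 → inactive
o4: d²=13 ≤ ρ²=55; F_rep = 26·(2,-3)/13² = (0.3077,-0.4615)
F = F_att + ΣF_rep = (8.4741,0.1633)
p' = p + 1/4·F = (-5.8815,4.0408)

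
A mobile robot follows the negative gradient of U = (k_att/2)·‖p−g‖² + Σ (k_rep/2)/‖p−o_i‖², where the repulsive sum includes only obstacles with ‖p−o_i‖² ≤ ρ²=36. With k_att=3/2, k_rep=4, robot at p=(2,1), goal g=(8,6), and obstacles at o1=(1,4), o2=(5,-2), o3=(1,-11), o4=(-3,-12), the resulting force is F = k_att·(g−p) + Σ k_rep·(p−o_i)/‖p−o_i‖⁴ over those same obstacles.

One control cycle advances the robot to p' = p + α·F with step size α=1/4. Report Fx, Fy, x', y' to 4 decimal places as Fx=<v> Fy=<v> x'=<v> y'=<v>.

F_att = 3/2·(g−p) = 3/2·(6,5) = (9.0000,7.5000)
o1: d²=10 ≤ ρ²=36; F_rep = 4·(1,-3)/10² = (0.0400,-0.1200)
o2: d²=18 ≤ ρ²=36; F_rep = 4·(-3,3)/18² = (-0.0370,0.0370)
o3: d²=145 > ρ²=36 → inactive
o4: d²=194 > ρ²=36 → inactive
F = F_att + ΣF_rep = (9.0030,7.4170)
p' = p + 1/4·F = (4.2507,2.8543)

Fx=9.0030 Fy=7.4170 x'=4.2507 y'=2.8543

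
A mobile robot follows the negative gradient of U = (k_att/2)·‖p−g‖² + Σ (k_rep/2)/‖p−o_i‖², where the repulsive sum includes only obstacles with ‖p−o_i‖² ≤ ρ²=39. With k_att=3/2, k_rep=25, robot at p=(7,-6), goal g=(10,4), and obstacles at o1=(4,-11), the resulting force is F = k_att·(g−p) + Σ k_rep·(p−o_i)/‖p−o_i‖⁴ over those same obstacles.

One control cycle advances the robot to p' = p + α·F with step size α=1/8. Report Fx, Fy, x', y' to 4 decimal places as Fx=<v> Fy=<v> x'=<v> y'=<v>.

Fx=4.5649 Fy=15.1081 x'=7.5706 y'=-4.1115

F_att = 3/2·(g−p) = 3/2·(3,10) = (4.5000,15.0000)
o1: d²=34 ≤ ρ²=39; F_rep = 25·(3,5)/34² = (0.0649,0.1081)
F = F_att + ΣF_rep = (4.5649,15.1081)
p' = p + 1/8·F = (7.5706,-4.1115)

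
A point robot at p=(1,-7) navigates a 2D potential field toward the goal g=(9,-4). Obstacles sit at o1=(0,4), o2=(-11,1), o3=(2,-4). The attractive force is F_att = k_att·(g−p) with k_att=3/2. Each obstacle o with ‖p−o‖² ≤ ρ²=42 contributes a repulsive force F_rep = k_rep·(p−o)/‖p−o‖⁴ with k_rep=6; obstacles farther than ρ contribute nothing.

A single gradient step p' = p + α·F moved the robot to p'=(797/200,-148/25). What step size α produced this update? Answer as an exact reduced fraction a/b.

α = 1/4

F_att = 3/2·(g−p) = 3/2·(8,3) = (12.0000,4.5000)
o1: d²=122 > ρ²=42 → inactive
o2: d²=208 > ρ²=42 → inactive
o3: d²=10 ≤ ρ²=42; F_rep = 6·(-1,-3)/10² = (-0.0600,-0.1800)
F = F_att + ΣF_rep = (11.9400,4.3200)
Δp = p'−p = (2.9850,1.0800); α = Δx/Fx = (597/200) / (597/50) = 1/4
check: Δy/Fy = (27/25) / (108/25) = 1/4 ✓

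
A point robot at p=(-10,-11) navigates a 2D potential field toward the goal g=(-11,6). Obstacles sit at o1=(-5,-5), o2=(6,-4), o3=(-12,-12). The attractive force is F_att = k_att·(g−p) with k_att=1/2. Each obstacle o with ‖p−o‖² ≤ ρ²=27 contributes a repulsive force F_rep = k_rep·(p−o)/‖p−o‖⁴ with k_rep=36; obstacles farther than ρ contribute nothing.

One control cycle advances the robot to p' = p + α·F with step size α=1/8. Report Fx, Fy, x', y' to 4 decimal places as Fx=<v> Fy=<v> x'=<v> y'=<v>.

Fx=2.3800 Fy=9.9400 x'=-9.7025 y'=-9.7575

F_att = 1/2·(g−p) = 1/2·(-1,17) = (-0.5000,8.5000)
o1: d²=61 > ρ²=27 → inactive
o2: d²=305 > ρ²=27 → inactive
o3: d²=5 ≤ ρ²=27; F_rep = 36·(2,1)/5² = (2.8800,1.4400)
F = F_att + ΣF_rep = (2.3800,9.9400)
p' = p + 1/8·F = (-9.7025,-9.7575)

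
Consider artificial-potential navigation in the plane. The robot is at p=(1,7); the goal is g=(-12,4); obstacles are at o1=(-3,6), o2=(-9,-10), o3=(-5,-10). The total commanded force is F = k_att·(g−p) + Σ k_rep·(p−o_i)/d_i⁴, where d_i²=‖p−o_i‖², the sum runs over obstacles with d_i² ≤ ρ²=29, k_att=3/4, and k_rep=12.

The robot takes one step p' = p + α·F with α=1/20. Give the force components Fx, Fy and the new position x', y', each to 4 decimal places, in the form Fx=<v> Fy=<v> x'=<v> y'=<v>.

Fx=-9.5839 Fy=-2.2085 x'=0.5208 y'=6.8896

F_att = 3/4·(g−p) = 3/4·(-13,-3) = (-9.7500,-2.2500)
o1: d²=17 ≤ ρ²=29; F_rep = 12·(4,1)/17² = (0.1661,0.0415)
o2: d²=389 > ρ²=29 → inactive
o3: d²=325 > ρ²=29 → inactive
F = F_att + ΣF_rep = (-9.5839,-2.2085)
p' = p + 1/20·F = (0.5208,6.8896)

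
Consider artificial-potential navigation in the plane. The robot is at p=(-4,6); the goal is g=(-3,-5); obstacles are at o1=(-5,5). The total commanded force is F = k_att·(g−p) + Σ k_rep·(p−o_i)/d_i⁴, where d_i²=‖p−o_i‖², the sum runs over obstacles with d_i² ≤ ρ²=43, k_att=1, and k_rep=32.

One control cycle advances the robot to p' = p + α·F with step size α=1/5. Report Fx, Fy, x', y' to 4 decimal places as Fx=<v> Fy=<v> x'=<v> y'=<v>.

F_att = 1·(g−p) = 1·(1,-11) = (1.0000,-11.0000)
o1: d²=2 ≤ ρ²=43; F_rep = 32·(1,1)/2² = (8.0000,8.0000)
F = F_att + ΣF_rep = (9.0000,-3.0000)
p' = p + 1/5·F = (-2.2000,5.4000)

Fx=9.0000 Fy=-3.0000 x'=-2.2000 y'=5.4000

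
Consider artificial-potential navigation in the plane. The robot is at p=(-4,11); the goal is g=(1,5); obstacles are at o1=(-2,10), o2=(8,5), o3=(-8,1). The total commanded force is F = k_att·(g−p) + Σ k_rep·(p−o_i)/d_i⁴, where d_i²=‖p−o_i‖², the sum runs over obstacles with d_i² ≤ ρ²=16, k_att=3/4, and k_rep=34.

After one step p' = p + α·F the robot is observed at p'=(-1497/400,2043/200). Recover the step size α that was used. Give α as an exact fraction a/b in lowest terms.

F_att = 3/4·(g−p) = 3/4·(5,-6) = (3.7500,-4.5000)
o1: d²=5 ≤ ρ²=16; F_rep = 34·(-2,1)/5² = (-2.7200,1.3600)
o2: d²=180 > ρ²=16 → inactive
o3: d²=116 > ρ²=16 → inactive
F = F_att + ΣF_rep = (1.0300,-3.1400)
Δp = p'−p = (0.2575,-0.7850); α = Δx/Fx = (103/400) / (103/100) = 1/4
check: Δy/Fy = (-157/200) / (-157/50) = 1/4 ✓

α = 1/4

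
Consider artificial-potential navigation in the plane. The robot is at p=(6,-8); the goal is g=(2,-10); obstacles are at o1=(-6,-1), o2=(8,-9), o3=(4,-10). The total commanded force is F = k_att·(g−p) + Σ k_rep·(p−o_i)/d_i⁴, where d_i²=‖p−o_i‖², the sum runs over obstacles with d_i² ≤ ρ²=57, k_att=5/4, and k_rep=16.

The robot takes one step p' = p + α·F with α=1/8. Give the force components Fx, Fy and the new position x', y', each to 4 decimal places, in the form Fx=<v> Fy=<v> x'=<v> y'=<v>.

F_att = 5/4·(g−p) = 5/4·(-4,-2) = (-5.0000,-2.5000)
o1: d²=193 > ρ²=57 → inactive
o2: d²=5 ≤ ρ²=57; F_rep = 16·(-2,1)/5² = (-1.2800,0.6400)
o3: d²=8 ≤ ρ²=57; F_rep = 16·(2,2)/8² = (0.5000,0.5000)
F = F_att + ΣF_rep = (-5.7800,-1.3600)
p' = p + 1/8·F = (5.2775,-8.1700)

Fx=-5.7800 Fy=-1.3600 x'=5.2775 y'=-8.1700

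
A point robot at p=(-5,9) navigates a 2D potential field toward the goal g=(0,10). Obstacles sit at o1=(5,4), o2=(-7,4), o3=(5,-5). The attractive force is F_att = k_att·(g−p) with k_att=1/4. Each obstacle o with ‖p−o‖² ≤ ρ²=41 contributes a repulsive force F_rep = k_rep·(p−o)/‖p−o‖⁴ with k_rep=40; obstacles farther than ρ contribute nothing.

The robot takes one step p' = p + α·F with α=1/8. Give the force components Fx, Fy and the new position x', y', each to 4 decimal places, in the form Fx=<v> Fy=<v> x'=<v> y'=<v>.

F_att = 1/4·(g−p) = 1/4·(5,1) = (1.2500,0.2500)
o1: d²=125 > ρ²=41 → inactive
o2: d²=29 ≤ ρ²=41; F_rep = 40·(2,5)/29² = (0.0951,0.2378)
o3: d²=296 > ρ²=41 → inactive
F = F_att + ΣF_rep = (1.3451,0.4878)
p' = p + 1/8·F = (-4.8319,9.0610)

Fx=1.3451 Fy=0.4878 x'=-4.8319 y'=9.0610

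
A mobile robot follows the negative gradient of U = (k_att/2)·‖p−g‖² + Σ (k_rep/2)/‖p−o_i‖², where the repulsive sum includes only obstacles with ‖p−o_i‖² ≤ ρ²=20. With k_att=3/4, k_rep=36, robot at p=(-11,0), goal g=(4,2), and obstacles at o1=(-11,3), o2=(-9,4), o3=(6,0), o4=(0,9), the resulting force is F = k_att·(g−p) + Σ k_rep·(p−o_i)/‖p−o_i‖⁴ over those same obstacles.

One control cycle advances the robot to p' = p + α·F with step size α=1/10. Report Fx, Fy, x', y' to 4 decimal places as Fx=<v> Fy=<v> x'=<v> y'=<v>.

Fx=11.0700 Fy=-0.1933 x'=-9.8930 y'=-0.0193

F_att = 3/4·(g−p) = 3/4·(15,2) = (11.2500,1.5000)
o1: d²=9 ≤ ρ²=20; F_rep = 36·(0,-3)/9² = (0.0000,-1.3333)
o2: d²=20 ≤ ρ²=20; F_rep = 36·(-2,-4)/20² = (-0.1800,-0.3600)
o3: d²=289 > ρ²=20 → inactive
o4: d²=202 > ρ²=20 → inactive
F = F_att + ΣF_rep = (11.0700,-0.1933)
p' = p + 1/10·F = (-9.8930,-0.0193)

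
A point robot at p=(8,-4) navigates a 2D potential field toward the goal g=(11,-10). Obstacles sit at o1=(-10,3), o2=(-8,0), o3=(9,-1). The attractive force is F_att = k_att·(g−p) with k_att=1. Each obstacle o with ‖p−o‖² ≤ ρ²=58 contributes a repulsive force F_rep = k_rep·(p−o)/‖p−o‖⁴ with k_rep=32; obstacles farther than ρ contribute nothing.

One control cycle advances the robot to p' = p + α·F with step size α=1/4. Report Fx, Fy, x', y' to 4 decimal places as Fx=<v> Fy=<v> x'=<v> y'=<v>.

Fx=2.6800 Fy=-6.9600 x'=8.6700 y'=-5.7400

F_att = 1·(g−p) = 1·(3,-6) = (3.0000,-6.0000)
o1: d²=373 > ρ²=58 → inactive
o2: d²=272 > ρ²=58 → inactive
o3: d²=10 ≤ ρ²=58; F_rep = 32·(-1,-3)/10² = (-0.3200,-0.9600)
F = F_att + ΣF_rep = (2.6800,-6.9600)
p' = p + 1/4·F = (8.6700,-5.7400)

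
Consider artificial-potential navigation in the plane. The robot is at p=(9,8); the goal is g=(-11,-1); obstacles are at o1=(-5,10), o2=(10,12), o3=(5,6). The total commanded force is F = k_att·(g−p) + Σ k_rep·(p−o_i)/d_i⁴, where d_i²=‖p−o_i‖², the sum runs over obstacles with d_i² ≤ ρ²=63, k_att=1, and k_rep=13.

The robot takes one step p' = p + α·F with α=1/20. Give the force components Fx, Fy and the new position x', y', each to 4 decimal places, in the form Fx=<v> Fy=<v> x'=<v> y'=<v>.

F_att = 1·(g−p) = 1·(-20,-9) = (-20.0000,-9.0000)
o1: d²=200 > ρ²=63 → inactive
o2: d²=17 ≤ ρ²=63; F_rep = 13·(-1,-4)/17² = (-0.0450,-0.1799)
o3: d²=20 ≤ ρ²=63; F_rep = 13·(4,2)/20² = (0.1300,0.0650)
F = F_att + ΣF_rep = (-19.9150,-9.1149)
p' = p + 1/20·F = (8.0043,7.5443)

Fx=-19.9150 Fy=-9.1149 x'=8.0043 y'=7.5443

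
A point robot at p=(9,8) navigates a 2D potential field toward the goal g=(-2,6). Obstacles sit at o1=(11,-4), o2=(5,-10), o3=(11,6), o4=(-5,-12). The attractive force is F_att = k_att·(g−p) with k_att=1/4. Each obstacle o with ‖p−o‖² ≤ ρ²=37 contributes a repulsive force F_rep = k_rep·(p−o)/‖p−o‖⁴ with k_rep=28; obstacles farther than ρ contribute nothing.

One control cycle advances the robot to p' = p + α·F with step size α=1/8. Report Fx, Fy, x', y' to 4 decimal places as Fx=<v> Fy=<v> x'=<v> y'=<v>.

Fx=-3.6250 Fy=0.3750 x'=8.5469 y'=8.0469

F_att = 1/4·(g−p) = 1/4·(-11,-2) = (-2.7500,-0.5000)
o1: d²=148 > ρ²=37 → inactive
o2: d²=340 > ρ²=37 → inactive
o3: d²=8 ≤ ρ²=37; F_rep = 28·(-2,2)/8² = (-0.8750,0.8750)
o4: d²=596 > ρ²=37 → inactive
F = F_att + ΣF_rep = (-3.6250,0.3750)
p' = p + 1/8·F = (8.5469,8.0469)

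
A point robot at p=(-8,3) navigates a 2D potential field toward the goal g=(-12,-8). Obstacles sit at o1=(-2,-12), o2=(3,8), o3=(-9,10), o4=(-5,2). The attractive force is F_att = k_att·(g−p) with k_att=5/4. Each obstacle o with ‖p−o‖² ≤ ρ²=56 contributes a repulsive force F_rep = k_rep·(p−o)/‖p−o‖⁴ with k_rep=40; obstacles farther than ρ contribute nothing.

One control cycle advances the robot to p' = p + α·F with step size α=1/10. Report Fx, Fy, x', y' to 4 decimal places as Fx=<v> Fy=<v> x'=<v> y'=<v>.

Fx=-6.1840 Fy=-13.4620 x'=-8.6184 y'=1.6538

F_att = 5/4·(g−p) = 5/4·(-4,-11) = (-5.0000,-13.7500)
o1: d²=261 > ρ²=56 → inactive
o2: d²=146 > ρ²=56 → inactive
o3: d²=50 ≤ ρ²=56; F_rep = 40·(1,-7)/50² = (0.0160,-0.1120)
o4: d²=10 ≤ ρ²=56; F_rep = 40·(-3,1)/10² = (-1.2000,0.4000)
F = F_att + ΣF_rep = (-6.1840,-13.4620)
p' = p + 1/10·F = (-8.6184,1.6538)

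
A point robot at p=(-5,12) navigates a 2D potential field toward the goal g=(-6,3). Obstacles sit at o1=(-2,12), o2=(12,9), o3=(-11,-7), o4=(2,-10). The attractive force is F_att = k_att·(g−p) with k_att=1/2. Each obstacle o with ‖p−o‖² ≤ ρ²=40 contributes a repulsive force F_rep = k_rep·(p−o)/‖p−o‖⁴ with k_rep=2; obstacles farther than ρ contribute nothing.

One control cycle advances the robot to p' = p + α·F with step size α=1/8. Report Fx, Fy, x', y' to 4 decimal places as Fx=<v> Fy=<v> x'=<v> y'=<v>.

Fx=-0.5741 Fy=-4.5000 x'=-5.0718 y'=11.4375

F_att = 1/2·(g−p) = 1/2·(-1,-9) = (-0.5000,-4.5000)
o1: d²=9 ≤ ρ²=40; F_rep = 2·(-3,0)/9² = (-0.0741,0.0000)
o2: d²=298 > ρ²=40 → inactive
o3: d²=397 > ρ²=40 → inactive
o4: d²=533 > ρ²=40 → inactive
F = F_att + ΣF_rep = (-0.5741,-4.5000)
p' = p + 1/8·F = (-5.0718,11.4375)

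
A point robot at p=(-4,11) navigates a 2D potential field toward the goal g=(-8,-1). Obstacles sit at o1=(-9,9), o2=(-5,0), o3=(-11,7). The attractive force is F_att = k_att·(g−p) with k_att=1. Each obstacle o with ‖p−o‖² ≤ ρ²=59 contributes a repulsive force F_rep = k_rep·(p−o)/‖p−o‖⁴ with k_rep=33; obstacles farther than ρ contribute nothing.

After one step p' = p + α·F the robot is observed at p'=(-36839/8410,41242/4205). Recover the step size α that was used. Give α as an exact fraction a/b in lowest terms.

F_att = 1·(g−p) = 1·(-4,-12) = (-4.0000,-12.0000)
o1: d²=29 ≤ ρ²=59; F_rep = 33·(5,2)/29² = (0.1962,0.0785)
o2: d²=122 > ρ²=59 → inactive
o3: d²=65 > ρ²=59 → inactive
F = F_att + ΣF_rep = (-3.8038,-11.9215)
Δp = p'−p = (-0.3804,-1.1922); α = Δx/Fx = (-3199/8410) / (-3199/841) = 1/10
check: Δy/Fy = (-5013/4205) / (-10026/841) = 1/10 ✓

α = 1/10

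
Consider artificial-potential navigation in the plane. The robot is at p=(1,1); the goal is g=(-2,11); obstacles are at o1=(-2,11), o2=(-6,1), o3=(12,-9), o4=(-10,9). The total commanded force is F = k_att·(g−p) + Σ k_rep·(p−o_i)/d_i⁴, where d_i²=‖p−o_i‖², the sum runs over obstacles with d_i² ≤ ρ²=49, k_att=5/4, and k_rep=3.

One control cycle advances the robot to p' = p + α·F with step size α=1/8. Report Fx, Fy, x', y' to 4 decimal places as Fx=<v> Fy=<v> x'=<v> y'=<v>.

Fx=-3.7413 Fy=12.5000 x'=0.5323 y'=2.5625

F_att = 5/4·(g−p) = 5/4·(-3,10) = (-3.7500,12.5000)
o1: d²=109 > ρ²=49 → inactive
o2: d²=49 ≤ ρ²=49; F_rep = 3·(7,0)/49² = (0.0087,0.0000)
o3: d²=221 > ρ²=49 → inactive
o4: d²=185 > ρ²=49 → inactive
F = F_att + ΣF_rep = (-3.7413,12.5000)
p' = p + 1/8·F = (0.5323,2.5625)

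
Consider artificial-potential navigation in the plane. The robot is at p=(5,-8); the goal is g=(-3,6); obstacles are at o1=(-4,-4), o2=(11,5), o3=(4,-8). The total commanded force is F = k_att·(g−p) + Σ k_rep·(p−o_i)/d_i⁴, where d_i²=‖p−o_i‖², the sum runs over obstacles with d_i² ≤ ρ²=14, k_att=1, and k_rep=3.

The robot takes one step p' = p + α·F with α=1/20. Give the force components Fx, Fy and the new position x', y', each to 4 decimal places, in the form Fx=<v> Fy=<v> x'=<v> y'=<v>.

Fx=-5.0000 Fy=14.0000 x'=4.7500 y'=-7.3000

F_att = 1·(g−p) = 1·(-8,14) = (-8.0000,14.0000)
o1: d²=97 > ρ²=14 → inactive
o2: d²=205 > ρ²=14 → inactive
o3: d²=1 ≤ ρ²=14; F_rep = 3·(1,0)/1² = (3.0000,0.0000)
F = F_att + ΣF_rep = (-5.0000,14.0000)
p' = p + 1/20·F = (4.7500,-7.3000)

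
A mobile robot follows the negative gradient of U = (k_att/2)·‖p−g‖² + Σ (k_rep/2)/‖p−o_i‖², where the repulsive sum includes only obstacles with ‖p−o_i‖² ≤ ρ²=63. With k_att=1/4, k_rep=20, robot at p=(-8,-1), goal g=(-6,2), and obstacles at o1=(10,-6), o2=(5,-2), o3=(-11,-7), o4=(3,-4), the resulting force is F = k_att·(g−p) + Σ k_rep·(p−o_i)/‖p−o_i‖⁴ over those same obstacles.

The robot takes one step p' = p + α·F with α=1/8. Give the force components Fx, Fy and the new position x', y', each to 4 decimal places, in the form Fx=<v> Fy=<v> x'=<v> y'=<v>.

Fx=0.5296 Fy=0.8093 x'=-7.9338 y'=-0.8988

F_att = 1/4·(g−p) = 1/4·(2,3) = (0.5000,0.7500)
o1: d²=349 > ρ²=63 → inactive
o2: d²=170 > ρ²=63 → inactive
o3: d²=45 ≤ ρ²=63; F_rep = 20·(3,6)/45² = (0.0296,0.0593)
o4: d²=130 > ρ²=63 → inactive
F = F_att + ΣF_rep = (0.5296,0.8093)
p' = p + 1/8·F = (-7.9338,-0.8988)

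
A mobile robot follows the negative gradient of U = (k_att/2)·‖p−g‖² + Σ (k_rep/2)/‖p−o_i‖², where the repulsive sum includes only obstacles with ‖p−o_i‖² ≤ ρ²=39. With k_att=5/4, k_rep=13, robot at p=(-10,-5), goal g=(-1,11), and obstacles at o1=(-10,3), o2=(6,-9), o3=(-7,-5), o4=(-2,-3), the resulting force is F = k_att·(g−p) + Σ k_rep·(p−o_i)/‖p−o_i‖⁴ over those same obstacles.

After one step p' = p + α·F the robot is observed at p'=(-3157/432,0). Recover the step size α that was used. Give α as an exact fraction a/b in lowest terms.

α = 1/4

F_att = 5/4·(g−p) = 5/4·(9,16) = (11.2500,20.0000)
o1: d²=64 > ρ²=39 → inactive
o2: d²=272 > ρ²=39 → inactive
o3: d²=9 ≤ ρ²=39; F_rep = 13·(-3,0)/9² = (-0.4815,0.0000)
o4: d²=68 > ρ²=39 → inactive
F = F_att + ΣF_rep = (10.7685,20.0000)
Δp = p'−p = (2.6921,5.0000); α = Δx/Fx = (1163/432) / (1163/108) = 1/4
check: Δy/Fy = (5) / (20) = 1/4 ✓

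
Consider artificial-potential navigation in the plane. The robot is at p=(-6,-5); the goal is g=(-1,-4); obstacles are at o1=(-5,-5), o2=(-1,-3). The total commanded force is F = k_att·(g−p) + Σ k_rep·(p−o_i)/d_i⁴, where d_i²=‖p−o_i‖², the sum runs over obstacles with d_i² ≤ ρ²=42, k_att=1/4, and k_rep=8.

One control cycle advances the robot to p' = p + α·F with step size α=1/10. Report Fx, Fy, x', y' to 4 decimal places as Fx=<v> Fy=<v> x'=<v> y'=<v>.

F_att = 1/4·(g−p) = 1/4·(5,1) = (1.2500,0.2500)
o1: d²=1 ≤ ρ²=42; F_rep = 8·(-1,0)/1² = (-8.0000,0.0000)
o2: d²=29 ≤ ρ²=42; F_rep = 8·(-5,-2)/29² = (-0.0476,-0.0190)
F = F_att + ΣF_rep = (-6.7976,0.2310)
p' = p + 1/10·F = (-6.6798,-4.9769)

Fx=-6.7976 Fy=0.2310 x'=-6.6798 y'=-4.9769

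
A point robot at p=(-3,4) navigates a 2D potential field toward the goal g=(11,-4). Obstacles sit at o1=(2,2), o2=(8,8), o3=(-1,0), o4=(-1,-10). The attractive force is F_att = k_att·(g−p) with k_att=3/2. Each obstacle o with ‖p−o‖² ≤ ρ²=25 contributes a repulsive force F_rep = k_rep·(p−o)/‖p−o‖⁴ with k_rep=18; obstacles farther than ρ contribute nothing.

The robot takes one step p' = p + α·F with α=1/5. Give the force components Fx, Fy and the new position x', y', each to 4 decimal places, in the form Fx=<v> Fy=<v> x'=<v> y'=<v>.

Fx=20.9100 Fy=-11.8200 x'=1.1820 y'=1.6360

F_att = 3/2·(g−p) = 3/2·(14,-8) = (21.0000,-12.0000)
o1: d²=29 > ρ²=25 → inactive
o2: d²=137 > ρ²=25 → inactive
o3: d²=20 ≤ ρ²=25; F_rep = 18·(-2,4)/20² = (-0.0900,0.1800)
o4: d²=200 > ρ²=25 → inactive
F = F_att + ΣF_rep = (20.9100,-11.8200)
p' = p + 1/5·F = (1.1820,1.6360)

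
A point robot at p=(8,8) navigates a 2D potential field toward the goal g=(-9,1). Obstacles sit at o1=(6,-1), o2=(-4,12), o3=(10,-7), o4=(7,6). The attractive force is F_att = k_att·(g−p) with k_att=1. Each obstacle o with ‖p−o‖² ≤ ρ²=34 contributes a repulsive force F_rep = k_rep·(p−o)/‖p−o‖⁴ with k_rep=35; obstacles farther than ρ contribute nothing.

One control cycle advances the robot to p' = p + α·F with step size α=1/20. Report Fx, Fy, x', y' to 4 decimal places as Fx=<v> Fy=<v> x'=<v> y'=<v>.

Fx=-15.6000 Fy=-4.2000 x'=7.2200 y'=7.7900

F_att = 1·(g−p) = 1·(-17,-7) = (-17.0000,-7.0000)
o1: d²=85 > ρ²=34 → inactive
o2: d²=160 > ρ²=34 → inactive
o3: d²=229 > ρ²=34 → inactive
o4: d²=5 ≤ ρ²=34; F_rep = 35·(1,2)/5² = (1.4000,2.8000)
F = F_att + ΣF_rep = (-15.6000,-4.2000)
p' = p + 1/20·F = (7.2200,7.7900)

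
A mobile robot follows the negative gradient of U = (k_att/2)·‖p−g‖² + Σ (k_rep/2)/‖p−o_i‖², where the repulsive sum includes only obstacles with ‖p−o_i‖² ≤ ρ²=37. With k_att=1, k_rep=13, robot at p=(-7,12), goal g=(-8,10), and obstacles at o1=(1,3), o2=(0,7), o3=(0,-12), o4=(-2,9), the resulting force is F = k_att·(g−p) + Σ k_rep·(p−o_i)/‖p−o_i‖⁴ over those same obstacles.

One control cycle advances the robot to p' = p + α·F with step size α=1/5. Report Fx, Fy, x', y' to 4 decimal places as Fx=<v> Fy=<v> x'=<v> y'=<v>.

F_att = 1·(g−p) = 1·(-1,-2) = (-1.0000,-2.0000)
o1: d²=145 > ρ²=37 → inactive
o2: d²=74 > ρ²=37 → inactive
o3: d²=625 > ρ²=37 → inactive
o4: d²=34 ≤ ρ²=37; F_rep = 13·(-5,3)/34² = (-0.0562,0.0337)
F = F_att + ΣF_rep = (-1.0562,-1.9663)
p' = p + 1/5·F = (-7.2112,11.6067)

Fx=-1.0562 Fy=-1.9663 x'=-7.2112 y'=11.6067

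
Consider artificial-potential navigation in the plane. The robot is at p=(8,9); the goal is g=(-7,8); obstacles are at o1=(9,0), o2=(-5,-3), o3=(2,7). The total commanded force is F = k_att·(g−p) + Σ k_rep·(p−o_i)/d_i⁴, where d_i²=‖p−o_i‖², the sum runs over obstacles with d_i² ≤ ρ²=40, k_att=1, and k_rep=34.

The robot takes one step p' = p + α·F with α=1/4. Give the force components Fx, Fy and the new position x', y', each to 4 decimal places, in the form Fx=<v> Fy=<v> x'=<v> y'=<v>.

Fx=-14.8725 Fy=-0.9575 x'=4.2819 y'=8.7606

F_att = 1·(g−p) = 1·(-15,-1) = (-15.0000,-1.0000)
o1: d²=82 > ρ²=40 → inactive
o2: d²=313 > ρ²=40 → inactive
o3: d²=40 ≤ ρ²=40; F_rep = 34·(6,2)/40² = (0.1275,0.0425)
F = F_att + ΣF_rep = (-14.8725,-0.9575)
p' = p + 1/4·F = (4.2819,8.7606)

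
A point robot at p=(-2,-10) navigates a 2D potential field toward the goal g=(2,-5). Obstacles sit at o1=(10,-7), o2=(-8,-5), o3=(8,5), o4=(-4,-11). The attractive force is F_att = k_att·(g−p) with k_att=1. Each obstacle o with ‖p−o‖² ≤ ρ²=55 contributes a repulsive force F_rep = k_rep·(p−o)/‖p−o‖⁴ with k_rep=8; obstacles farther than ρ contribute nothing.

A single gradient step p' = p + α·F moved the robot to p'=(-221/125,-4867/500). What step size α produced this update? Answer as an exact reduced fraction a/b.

α = 1/20

F_att = 1·(g−p) = 1·(4,5) = (4.0000,5.0000)
o1: d²=153 > ρ²=55 → inactive
o2: d²=61 > ρ²=55 → inactive
o3: d²=325 > ρ²=55 → inactive
o4: d²=5 ≤ ρ²=55; F_rep = 8·(2,1)/5² = (0.6400,0.3200)
F = F_att + ΣF_rep = (4.6400,5.3200)
Δp = p'−p = (0.2320,0.2660); α = Δx/Fx = (29/125) / (116/25) = 1/20
check: Δy/Fy = (133/500) / (133/25) = 1/20 ✓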